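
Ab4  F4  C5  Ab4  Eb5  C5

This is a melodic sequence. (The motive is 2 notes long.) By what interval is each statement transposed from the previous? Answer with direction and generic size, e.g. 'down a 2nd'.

With a 2-note motive the entries are Ab4, C5, Eb5, each up a 3rd from the previous.
From Ab4 to C5: up a 3rd.

up a 3rd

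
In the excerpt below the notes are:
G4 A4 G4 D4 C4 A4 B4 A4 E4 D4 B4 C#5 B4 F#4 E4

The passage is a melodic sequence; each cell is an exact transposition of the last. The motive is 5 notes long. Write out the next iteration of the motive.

With a 5-note motive the entries are G4, A4, B4, each up a 2nd from the previous.
Statement 4 starts on C#5 and keeps the same exact contour: C#5 D#5 C#5 G#4 F#4.

C#5 D#5 C#5 G#4 F#4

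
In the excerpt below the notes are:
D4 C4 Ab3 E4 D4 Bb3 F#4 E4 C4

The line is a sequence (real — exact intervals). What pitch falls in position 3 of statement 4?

D4

The unit is 3 notes. Position-3 pitches of the 3 shown cells: Ab3, Bb3, C4.
From C4, up a 2nd gives D4.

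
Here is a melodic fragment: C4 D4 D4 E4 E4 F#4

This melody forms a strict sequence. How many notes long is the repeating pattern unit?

2

There are 6 notes; a 2-note unit gives 3 cells:
C4 D4 | D4 E4 | E4 F#4
Each cell is the previous one up a 2nd — so the unit is 2 notes.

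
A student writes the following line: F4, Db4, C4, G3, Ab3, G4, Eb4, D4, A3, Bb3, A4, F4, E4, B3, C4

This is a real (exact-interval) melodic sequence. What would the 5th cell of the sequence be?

C#5 A4 G#4 D#4 E4

Taking 5-note groups, the heads are F4, G4, A4: the pattern moves up a 2nd.
Carrying on: B4 → C#5.
From C#5 the exact shape gives C#5 A4 G#4 D#4 E4.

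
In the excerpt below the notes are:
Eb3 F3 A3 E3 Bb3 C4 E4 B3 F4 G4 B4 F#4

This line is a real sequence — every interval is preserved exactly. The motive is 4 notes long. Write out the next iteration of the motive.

C5 D5 F#5 C#5

With a 4-note motive the entries are Eb3, Bb3, F4, each up a 5th from the previous.
So cell 4 is C5 D5 F#5 C#5.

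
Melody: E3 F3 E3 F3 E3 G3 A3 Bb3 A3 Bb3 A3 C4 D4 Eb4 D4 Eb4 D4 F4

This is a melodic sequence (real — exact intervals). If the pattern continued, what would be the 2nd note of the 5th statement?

Db5

With 6-note cells, note 2 of each statement runs F3, Bb3, Eb4.
Extending up a 4th: Ab4 → Db5.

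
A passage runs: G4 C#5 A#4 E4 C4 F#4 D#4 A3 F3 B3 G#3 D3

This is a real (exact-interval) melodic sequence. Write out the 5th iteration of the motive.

Eb2 A2 F#2 C2

The 4-note cells begin on G4, C4, F3 — each down a 5th from the last.
Extending down a 5th: Bb2 → Eb2.
From Eb2 the exact shape gives Eb2 A2 F#2 C2.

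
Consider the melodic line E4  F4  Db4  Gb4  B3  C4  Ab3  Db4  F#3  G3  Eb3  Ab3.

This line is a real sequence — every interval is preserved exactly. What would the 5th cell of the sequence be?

Unit = 4 notes; the statements start on E4, B3, F#3, moving down a 4th each time.
Continuing the starts: C#3 → G#2.
So cell 5 is G#2 A2 F2 Bb2.

G#2 A2 F2 Bb2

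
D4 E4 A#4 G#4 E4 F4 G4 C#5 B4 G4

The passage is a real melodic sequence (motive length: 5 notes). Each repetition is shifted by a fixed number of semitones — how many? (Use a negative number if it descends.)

With a 5-note motive the entries are D4, F4, each up a 3rd from the previous.
Counting half-steps from D4 to F4: 3.

3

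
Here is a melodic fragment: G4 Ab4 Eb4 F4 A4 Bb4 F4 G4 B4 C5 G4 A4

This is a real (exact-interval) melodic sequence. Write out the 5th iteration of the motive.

Unit = 4 notes; the statements start on G4, A4, B4, moving up a 2nd each time.
Extending up a 2nd: C#5 → D#5.
Statement 5 starts on D#5 and keeps the same exact contour: D#5 E5 B4 C#5.

D#5 E5 B4 C#5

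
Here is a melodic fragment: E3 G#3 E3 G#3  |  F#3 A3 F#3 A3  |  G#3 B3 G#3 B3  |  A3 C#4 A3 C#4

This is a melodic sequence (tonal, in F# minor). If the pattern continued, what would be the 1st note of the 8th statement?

E4

With 4-note cells, note 1 of each statement runs E3, F#3, G#3, A3.
Carrying that up a 2nd forward: B3 → C#4 → D4 → E4.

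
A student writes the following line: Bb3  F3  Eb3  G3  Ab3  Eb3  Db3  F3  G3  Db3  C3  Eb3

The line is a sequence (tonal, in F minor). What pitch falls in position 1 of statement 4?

With 4-note cells, note 1 of each statement runs Bb3, Ab3, G3.
From G3, down a 2nd gives F3.

F3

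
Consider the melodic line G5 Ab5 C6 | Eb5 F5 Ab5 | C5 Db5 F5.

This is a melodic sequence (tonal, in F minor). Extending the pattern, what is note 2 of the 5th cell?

Grouping in 3s, the 2nd note of each cell is Ab5, F5, Db5.
Carrying that down a 3rd forward: Bb4 → G4.

G4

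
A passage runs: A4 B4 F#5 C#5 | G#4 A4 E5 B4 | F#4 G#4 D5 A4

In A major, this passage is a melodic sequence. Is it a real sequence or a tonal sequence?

tonal

Every note is diatonic to A major.
Cell 1 has +2 semitones from note 1 to 2, but cell 2 has +1 — the interval quality changes while the contour stays the same, which is the hallmark of a tonal sequence.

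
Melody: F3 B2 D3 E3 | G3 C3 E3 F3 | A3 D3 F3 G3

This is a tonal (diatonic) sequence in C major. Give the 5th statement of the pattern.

C4 F3 A3 B3

The 4-note cells begin on F3, G3, A3 — each up a 2nd from the last.
Extending up a 2nd: B3 → C4.
From C4 the diatonic shape gives C4 F3 A3 B3.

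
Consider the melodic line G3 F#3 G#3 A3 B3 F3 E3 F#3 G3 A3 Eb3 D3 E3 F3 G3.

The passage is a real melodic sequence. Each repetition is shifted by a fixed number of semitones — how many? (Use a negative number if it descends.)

-2

Unit = 5 notes; the statements start on G3, F3, Eb3, moving down a 2nd each time.
G3→F3 is 53 − 55 = -2 semitones.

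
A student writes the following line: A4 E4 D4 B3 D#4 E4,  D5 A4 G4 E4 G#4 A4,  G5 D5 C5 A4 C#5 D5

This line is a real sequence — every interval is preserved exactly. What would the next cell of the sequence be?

Unit = 6 notes; the statements start on A4, D5, G5, moving up a 4th each time.
Statement 4 starts on C6 and keeps the same exact contour: C6 G5 F5 D5 F#5 G5.

C6 G5 F5 D5 F#5 G5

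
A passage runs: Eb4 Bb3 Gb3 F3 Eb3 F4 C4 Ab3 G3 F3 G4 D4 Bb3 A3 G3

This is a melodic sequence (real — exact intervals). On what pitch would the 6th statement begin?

C#5

With a 5-note motive the entries are Eb4, F4, G4, each up a 2nd from the previous.
Extending the heads up a 2nd: A4 → B4 → C#5.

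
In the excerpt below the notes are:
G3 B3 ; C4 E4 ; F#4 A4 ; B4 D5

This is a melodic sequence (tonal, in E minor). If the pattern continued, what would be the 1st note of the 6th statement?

The unit is 2 notes. Position-1 pitches of the 4 shown cells: G3, C4, F#4, B4.
Carrying that up a 4th forward: E5 → A5.

A5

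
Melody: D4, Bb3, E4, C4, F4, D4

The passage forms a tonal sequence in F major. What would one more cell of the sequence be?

Taking 2-note groups, the heads are D4, E4, F4: the pattern moves up a 2nd.
Statement 4 starts on G4 and keeps the same diatonic contour: G4 E4.

G4 E4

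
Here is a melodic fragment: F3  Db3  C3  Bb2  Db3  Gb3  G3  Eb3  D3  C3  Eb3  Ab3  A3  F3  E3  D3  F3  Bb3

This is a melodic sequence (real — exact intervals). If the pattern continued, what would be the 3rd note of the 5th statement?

Grouping in 6s, the 3rd note of each cell is C3, D3, E3.
Extending up a 2nd: F#3 → G#3.

G#3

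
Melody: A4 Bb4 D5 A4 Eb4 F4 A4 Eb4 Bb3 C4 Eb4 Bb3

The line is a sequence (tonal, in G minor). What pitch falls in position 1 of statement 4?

The unit is 4 notes. Position-1 pitches of the 3 shown cells: A4, Eb4, Bb3.
One more down a 4th gives F3.

F3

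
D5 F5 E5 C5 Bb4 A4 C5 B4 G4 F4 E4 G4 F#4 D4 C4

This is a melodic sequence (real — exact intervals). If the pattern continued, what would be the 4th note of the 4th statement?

A3

With 5-note cells, note 4 of each statement runs C5, G4, D4.
One more down a 4th gives A3.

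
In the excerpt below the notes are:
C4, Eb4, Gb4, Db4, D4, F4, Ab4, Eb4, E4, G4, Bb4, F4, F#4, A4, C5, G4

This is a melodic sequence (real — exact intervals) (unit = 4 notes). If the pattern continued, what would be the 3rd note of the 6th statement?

E5

The unit is 4 notes. Position-3 pitches of the 4 shown cells: Gb4, Ab4, Bb4, C5.
Each moves up a 2nd. Continuing: D5 → E5.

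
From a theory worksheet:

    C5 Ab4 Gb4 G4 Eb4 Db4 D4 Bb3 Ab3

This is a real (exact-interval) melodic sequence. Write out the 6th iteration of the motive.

Taking 3-note groups, the heads are C5, G4, D4: the pattern moves down a 4th.
Extending down a 4th: A3 → E3 → B2.
From B2 the exact shape gives B2 G2 F2.

B2 G2 F2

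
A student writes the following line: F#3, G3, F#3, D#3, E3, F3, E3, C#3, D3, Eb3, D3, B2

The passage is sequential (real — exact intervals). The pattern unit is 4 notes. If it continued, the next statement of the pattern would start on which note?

C3

With a 4-note motive the entries are F#3, E3, D3, each down a 2nd from the previous.
The next head, down a 2nd from D3, is C3.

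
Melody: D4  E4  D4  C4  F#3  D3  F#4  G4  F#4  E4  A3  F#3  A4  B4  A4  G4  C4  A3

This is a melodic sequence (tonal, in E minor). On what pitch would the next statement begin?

Taking 6-note groups, the heads are D4, F#4, A4: the pattern moves up a 3rd.
One more step up a 3rd gives C5.

C5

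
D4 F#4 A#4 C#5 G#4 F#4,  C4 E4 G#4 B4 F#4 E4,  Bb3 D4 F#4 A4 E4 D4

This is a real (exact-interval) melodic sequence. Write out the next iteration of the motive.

Ab3 C4 E4 G4 D4 C4

The 6-note cells begin on D4, C4, Bb3 — each down a 2nd from the last.
Statement 4 starts on Ab3 and keeps the same exact contour: Ab3 C4 E4 G4 D4 C4.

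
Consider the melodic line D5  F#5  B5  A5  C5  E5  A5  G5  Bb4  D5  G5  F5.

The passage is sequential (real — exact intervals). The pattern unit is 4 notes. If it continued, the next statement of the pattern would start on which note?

The 4-note cells begin on D5, C5, Bb4 — each down a 2nd from the last.
One more step down a 2nd gives Ab4.

Ab4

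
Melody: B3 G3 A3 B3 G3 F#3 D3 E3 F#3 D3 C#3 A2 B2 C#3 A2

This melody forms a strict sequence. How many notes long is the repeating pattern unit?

15 notes total. Splitting into 3 groups of 5:
B3 G3 A3 B3 G3 | F#3 D3 E3 F#3 D3 | C#3 A2 B2 C#3 A2
That's a consistent down a 4th shift per cell, and no other grouping gives one.

5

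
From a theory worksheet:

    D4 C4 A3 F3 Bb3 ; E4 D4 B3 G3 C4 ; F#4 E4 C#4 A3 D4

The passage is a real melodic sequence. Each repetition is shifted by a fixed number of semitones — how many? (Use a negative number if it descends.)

With a 5-note motive the entries are D4, E4, F#4, each up a 2nd from the previous.
Counting half-steps from D4 to E4: 2.

2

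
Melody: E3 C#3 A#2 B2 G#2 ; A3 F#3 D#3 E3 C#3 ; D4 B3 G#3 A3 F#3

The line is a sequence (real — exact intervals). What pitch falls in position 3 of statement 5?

F#4

Grouping in 5s, the 3rd note of each cell is A#2, D#3, G#3.
Extending up a 4th: C#4 → F#4.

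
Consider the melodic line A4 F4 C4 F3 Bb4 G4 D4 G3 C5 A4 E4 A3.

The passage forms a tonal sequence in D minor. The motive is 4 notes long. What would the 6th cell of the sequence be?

F5 D5 A4 D4

The 4-note cells begin on A4, Bb4, C5 — each up a 2nd from the last.
Extending up a 2nd: D5 → E5 → F5.
From F5 the diatonic shape gives F5 D5 A4 D4.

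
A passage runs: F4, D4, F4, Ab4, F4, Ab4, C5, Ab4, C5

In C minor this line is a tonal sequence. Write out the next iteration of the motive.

Taking 3-note groups, the heads are F4, Ab4, C5: the pattern moves up a 3rd.
So cell 4 is Eb5 C5 Eb5.

Eb5 C5 Eb5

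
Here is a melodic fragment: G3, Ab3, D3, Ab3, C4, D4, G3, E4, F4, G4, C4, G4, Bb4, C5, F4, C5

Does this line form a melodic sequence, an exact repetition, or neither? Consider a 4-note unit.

Note 4 of cell 2 is E4; if this were a sequence it would be D4. No unit length gives a consistent transposition pattern.

neither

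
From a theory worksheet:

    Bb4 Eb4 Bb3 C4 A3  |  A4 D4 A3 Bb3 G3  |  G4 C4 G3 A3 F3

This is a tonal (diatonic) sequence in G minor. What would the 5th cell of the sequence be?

Eb4 A3 Eb3 F3 D3

With a 5-note motive the entries are Bb4, A4, G4, each down a 2nd from the previous.
Continuing the starts: F4 → Eb4.
From Eb4 the diatonic shape gives Eb4 A3 Eb3 F3 D3.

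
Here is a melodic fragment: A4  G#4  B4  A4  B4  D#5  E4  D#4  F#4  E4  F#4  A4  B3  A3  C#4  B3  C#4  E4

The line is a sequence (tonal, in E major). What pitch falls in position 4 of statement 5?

With 6-note cells, note 4 of each statement runs A4, E4, B3.
Each moves down a 4th. Continuing: F#3 → C#3.

C#3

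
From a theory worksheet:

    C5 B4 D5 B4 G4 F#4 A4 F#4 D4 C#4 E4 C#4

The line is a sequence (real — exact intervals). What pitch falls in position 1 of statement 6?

Grouping in 4s, the 1st note of each cell is C5, G4, D4.
Each moves down a 4th. Continuing: A3 → E3 → B2.

B2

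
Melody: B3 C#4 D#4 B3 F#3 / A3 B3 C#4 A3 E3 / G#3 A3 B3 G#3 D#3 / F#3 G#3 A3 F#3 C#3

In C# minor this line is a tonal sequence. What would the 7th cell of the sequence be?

C#3 D#3 E3 C#3 G#2

With a 5-note motive the entries are B3, A3, G#3, F#3, each down a 2nd from the previous.
Carrying on: E3 → D#3 → C#3.
So cell 7 is C#3 D#3 E3 C#3 G#2.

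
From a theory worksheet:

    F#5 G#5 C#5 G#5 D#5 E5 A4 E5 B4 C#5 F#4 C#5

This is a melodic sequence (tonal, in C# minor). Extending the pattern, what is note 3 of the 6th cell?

With 4-note cells, note 3 of each statement runs C#5, A4, F#4.
Each moves down a 3rd. Continuing: D#4 → B3 → G#3.

G#3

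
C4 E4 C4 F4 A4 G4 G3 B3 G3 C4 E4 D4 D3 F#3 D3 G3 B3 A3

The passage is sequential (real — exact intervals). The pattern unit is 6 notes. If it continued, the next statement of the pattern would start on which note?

A2

Taking 6-note groups, the heads are C4, G3, D3: the pattern moves down a 4th.
The next head, down a 4th from D3, is A2.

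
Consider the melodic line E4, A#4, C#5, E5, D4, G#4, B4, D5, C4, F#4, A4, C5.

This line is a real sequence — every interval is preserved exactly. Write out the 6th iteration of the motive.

The 4-note cells begin on E4, D4, C4 — each down a 2nd from the last.
Continuing the starts: Bb3 → Ab3 → Gb3.
From Gb3 the exact shape gives Gb3 C4 Eb4 Gb4.

Gb3 C4 Eb4 Gb4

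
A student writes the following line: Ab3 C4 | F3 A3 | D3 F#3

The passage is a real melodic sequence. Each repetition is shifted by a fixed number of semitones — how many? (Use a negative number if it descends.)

With a 2-note motive the entries are Ab3, F3, D3, each down a 3rd from the previous.
Ab3→F3 is 53 − 56 = -3 semitones.

-3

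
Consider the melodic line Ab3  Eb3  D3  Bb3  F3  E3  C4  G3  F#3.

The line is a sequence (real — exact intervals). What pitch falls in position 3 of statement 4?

G#3

The unit is 3 notes. Position-3 pitches of the 3 shown cells: D3, E3, F#3.
One more up a 2nd gives G#3.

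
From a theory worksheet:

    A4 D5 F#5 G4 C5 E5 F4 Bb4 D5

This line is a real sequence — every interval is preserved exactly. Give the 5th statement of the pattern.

Db4 Gb4 Bb4

With a 3-note motive the entries are A4, G4, F4, each down a 2nd from the previous.
Continuing the starts: Eb4 → Db4.
From Db4 the exact shape gives Db4 Gb4 Bb4.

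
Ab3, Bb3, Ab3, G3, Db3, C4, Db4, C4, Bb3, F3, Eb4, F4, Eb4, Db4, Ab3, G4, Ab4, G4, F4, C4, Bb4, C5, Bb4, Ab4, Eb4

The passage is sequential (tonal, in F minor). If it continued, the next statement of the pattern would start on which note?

Db5

The 5-note cells begin on Ab3, C4, Eb4, G4, Bb4 — each up a 3rd from the last.
The next head, up a 3rd from Bb4, is Db5.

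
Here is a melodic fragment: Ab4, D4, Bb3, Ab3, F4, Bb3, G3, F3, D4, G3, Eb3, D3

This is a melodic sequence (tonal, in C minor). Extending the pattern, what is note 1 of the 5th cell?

G3

The unit is 4 notes. Position-1 pitches of the 3 shown cells: Ab4, F4, D4.
Each moves down a 3rd. Continuing: Bb3 → G3.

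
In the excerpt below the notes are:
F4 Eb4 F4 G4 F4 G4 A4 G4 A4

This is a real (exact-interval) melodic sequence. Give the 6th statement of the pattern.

Taking 3-note groups, the heads are F4, G4, A4: the pattern moves up a 2nd.
Carrying on: B4 → C#5 → D#5.
From D#5 the exact shape gives D#5 C#5 D#5.

D#5 C#5 D#5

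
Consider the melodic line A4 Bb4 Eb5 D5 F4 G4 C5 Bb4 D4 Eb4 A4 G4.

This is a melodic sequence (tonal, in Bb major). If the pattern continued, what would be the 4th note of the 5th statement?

The unit is 4 notes. Position-4 pitches of the 3 shown cells: D5, Bb4, G4.
Carrying that down a 3rd forward: Eb4 → C4.

C4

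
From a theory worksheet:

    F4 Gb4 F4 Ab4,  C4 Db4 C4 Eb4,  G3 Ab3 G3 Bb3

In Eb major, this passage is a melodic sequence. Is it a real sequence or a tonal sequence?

real

Each cell has the same semitone pattern (1, -1, 3) — intervals are preserved exactly.
And Gb4 lies outside Eb major, so the sequence is real rather than tonal.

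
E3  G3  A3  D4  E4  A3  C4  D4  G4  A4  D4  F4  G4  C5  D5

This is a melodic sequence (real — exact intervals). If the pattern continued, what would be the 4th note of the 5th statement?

Bb5

Grouping in 5s, the 4th note of each cell is D4, G4, C5.
Carrying that up a 4th forward: F5 → Bb5.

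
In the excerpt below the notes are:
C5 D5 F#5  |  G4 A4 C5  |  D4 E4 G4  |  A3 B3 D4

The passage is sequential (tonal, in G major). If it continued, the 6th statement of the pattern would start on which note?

The 3-note cells begin on C5, G4, D4, A3 — each down a 4th from the last.
Continuing: E3 → B2. Statement 6 starts on B2.

B2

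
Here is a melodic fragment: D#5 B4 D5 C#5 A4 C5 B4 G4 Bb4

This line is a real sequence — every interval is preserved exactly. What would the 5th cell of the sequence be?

Taking 3-note groups, the heads are D#5, C#5, B4: the pattern moves down a 2nd.
Extending down a 2nd: A4 → G4.
From G4 the exact shape gives G4 Eb4 Gb4.

G4 Eb4 Gb4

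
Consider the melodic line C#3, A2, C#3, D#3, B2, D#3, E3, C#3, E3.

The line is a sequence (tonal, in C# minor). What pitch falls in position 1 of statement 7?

B3

Grouping in 3s, the 1st note of each cell is C#3, D#3, E3.
Carrying that up a 2nd forward: F#3 → G#3 → A3 → B3.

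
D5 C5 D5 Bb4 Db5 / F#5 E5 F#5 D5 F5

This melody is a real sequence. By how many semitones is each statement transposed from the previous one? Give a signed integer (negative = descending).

4

Taking 5-note groups, the heads are D5, F#5: the pattern moves up a 3rd.
D5 to F#5 spans +4 semitones.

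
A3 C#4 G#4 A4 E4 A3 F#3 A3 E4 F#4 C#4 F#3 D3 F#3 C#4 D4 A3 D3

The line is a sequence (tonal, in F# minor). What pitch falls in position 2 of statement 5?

With 6-note cells, note 2 of each statement runs C#4, A3, F#3.
Extending down a 3rd: D3 → B2.

B2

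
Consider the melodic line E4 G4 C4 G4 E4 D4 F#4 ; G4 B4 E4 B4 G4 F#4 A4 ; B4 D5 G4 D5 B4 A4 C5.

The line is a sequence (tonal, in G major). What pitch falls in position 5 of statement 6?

The unit is 7 notes. Position-5 pitches of the 3 shown cells: E4, G4, B4.
Each moves up a 3rd. Continuing: D5 → F#5 → A5.

A5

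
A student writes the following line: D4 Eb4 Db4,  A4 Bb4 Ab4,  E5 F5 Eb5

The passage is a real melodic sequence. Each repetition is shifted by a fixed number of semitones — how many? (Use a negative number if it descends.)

Unit = 3 notes; the statements start on D4, A4, E5, moving up a 5th each time.
Counting half-steps from D4 to A4: 7.

7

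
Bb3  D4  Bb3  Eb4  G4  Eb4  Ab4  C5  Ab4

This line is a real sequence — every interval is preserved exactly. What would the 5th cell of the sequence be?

Gb5 Bb5 Gb5

Taking 3-note groups, the heads are Bb3, Eb4, Ab4: the pattern moves up a 4th.
Continuing the starts: Db5 → Gb5.
So cell 5 is Gb5 Bb5 Gb5.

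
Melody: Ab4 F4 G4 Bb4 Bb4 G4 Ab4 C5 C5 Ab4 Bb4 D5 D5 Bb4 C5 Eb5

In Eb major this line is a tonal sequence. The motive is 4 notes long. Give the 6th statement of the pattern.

F5 D5 Eb5 G5

With a 4-note motive the entries are Ab4, Bb4, C5, D5, each up a 2nd from the previous.
Continuing the starts: Eb5 → F5.
Statement 6 starts on F5 and keeps the same diatonic contour: F5 D5 Eb5 G5.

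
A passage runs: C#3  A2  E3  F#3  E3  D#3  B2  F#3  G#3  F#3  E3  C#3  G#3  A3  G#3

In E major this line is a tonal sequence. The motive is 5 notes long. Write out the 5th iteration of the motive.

The 5-note cells begin on C#3, D#3, E3 — each up a 2nd from the last.
Extending up a 2nd: F#3 → G#3.
Statement 5 starts on G#3 and keeps the same diatonic contour: G#3 E3 B3 C#4 B3.

G#3 E3 B3 C#4 B3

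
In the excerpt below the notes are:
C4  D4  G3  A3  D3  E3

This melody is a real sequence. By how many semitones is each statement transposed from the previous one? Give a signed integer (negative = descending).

Unit = 2 notes; the statements start on C4, G3, D3, moving down a 4th each time.
Counting half-steps from C4 to G3: -5.

-5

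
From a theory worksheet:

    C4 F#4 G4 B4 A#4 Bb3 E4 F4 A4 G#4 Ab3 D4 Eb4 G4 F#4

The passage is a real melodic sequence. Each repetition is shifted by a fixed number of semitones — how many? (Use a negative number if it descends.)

Unit = 5 notes; the statements start on C4, Bb3, Ab3, moving down a 2nd each time.
Counting half-steps from C4 to Bb3: -2.

-2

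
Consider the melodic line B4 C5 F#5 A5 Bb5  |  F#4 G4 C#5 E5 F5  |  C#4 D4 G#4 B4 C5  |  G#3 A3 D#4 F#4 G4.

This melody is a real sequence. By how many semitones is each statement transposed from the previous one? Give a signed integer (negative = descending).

The 5-note cells begin on B4, F#4, C#4, G#3 — each down a 4th from the last.
B4 to F#4 spans -5 semitones.

-5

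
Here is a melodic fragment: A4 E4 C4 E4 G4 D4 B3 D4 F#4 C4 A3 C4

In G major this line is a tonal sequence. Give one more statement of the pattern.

Taking 4-note groups, the heads are A4, G4, F#4: the pattern moves down a 2nd.
From E4 the diatonic shape gives E4 B3 G3 B3.

E4 B3 G3 B3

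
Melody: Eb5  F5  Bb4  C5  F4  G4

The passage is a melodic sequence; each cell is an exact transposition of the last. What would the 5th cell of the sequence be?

G3 A3

The 2-note cells begin on Eb5, Bb4, F4 — each down a 4th from the last.
Extending down a 4th: C4 → G3.
From G3 the exact shape gives G3 A3.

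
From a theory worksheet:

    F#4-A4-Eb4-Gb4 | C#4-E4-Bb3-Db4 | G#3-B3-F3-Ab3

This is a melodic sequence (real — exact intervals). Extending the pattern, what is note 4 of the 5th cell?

Grouping in 4s, the 4th note of each cell is Gb4, Db4, Ab3.
Each moves down a 4th. Continuing: Eb3 → Bb2.

Bb2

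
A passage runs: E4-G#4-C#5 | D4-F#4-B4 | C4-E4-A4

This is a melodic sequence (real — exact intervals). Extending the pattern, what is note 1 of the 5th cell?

Ab3

With 3-note cells, note 1 of each statement runs E4, D4, C4.
Extending down a 2nd: Bb3 → Ab3.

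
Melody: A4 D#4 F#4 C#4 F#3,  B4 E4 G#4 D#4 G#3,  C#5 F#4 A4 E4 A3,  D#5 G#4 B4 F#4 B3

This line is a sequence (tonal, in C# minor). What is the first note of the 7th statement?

With a 5-note motive the entries are A4, B4, C#5, D#5, each up a 2nd from the previous.
Continuing: E5 → F#5 → G#5. Statement 7 starts on G#5.

G#5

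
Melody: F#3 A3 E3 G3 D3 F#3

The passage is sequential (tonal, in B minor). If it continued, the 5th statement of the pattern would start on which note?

With a 2-note motive the entries are F#3, E3, D3, each down a 2nd from the previous.
Extending the heads down a 2nd: C#3 → B2.

B2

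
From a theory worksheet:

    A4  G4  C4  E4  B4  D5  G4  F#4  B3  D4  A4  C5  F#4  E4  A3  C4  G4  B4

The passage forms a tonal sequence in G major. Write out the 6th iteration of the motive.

C4 B3 E3 G3 D4 F#4

Unit = 6 notes; the statements start on A4, G4, F#4, moving down a 2nd each time.
Carrying on: E4 → D4 → C4.
Statement 6 starts on C4 and keeps the same diatonic contour: C4 B3 E3 G3 D4 F#4.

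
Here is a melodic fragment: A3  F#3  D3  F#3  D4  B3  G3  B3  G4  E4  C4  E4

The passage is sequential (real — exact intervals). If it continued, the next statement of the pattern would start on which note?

With a 4-note motive the entries are A3, D4, G4, each up a 4th from the previous.
The next head, up a 4th from G4, is C5.

C5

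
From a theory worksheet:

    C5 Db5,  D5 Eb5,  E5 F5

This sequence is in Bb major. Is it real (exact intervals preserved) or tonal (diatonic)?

real

Each cell has the same semitone pattern (1,) — intervals are preserved exactly.
And Db5 lies outside Bb major, so the sequence is real rather than tonal.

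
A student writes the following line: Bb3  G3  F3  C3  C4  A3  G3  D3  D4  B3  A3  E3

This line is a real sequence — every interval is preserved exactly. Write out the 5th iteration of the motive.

F#4 D#4 C#4 G#3

With a 4-note motive the entries are Bb3, C4, D4, each up a 2nd from the previous.
Extending up a 2nd: E4 → F#4.
Statement 5 starts on F#4 and keeps the same exact contour: F#4 D#4 C#4 G#3.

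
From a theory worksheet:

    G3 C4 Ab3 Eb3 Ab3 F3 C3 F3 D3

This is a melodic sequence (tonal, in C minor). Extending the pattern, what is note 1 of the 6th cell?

The unit is 3 notes. Position-1 pitches of the 3 shown cells: G3, Eb3, C3.
Extending down a 3rd: Ab2 → F2 → D2.

D2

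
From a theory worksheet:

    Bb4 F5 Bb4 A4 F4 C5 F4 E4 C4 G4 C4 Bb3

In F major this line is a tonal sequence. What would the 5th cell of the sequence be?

D3 A3 D3 C3

The 4-note cells begin on Bb4, F4, C4 — each down a 4th from the last.
Continuing the starts: G3 → D3.
Statement 5 starts on D3 and keeps the same diatonic contour: D3 A3 D3 C3.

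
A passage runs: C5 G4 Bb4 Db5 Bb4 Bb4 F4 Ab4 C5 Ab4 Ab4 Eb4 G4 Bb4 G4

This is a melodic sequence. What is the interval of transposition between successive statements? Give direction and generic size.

down a 2nd

With a 5-note motive the entries are C5, Bb4, Ab4, each down a 2nd from the previous.
C5 to Bb4 is down a 2nd.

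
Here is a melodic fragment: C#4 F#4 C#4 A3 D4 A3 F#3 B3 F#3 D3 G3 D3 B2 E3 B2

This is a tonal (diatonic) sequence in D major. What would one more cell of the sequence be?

Taking 3-note groups, the heads are C#4, A3, F#3, D3, B2: the pattern moves down a 3rd.
From G2 the diatonic shape gives G2 C#3 G2.

G2 C#3 G2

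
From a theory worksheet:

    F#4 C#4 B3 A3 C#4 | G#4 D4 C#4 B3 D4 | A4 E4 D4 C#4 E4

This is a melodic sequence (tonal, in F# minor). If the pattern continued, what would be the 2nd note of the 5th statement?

With 5-note cells, note 2 of each statement runs C#4, D4, E4.
Each moves up a 2nd. Continuing: F#4 → G#4.

G#4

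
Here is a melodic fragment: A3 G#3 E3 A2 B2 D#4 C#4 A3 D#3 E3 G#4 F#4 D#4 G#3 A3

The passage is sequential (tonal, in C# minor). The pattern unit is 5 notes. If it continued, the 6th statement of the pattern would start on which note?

Taking 5-note groups, the heads are A3, D#4, G#4: the pattern moves up a 4th.
Extending the heads up a 4th: C#5 → F#5 → B5.

B5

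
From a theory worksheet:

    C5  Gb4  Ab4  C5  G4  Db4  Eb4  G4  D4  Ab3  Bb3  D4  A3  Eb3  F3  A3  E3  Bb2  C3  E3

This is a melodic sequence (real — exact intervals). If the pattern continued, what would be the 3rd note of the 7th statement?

D2

With 4-note cells, note 3 of each statement runs Ab4, Eb4, Bb3, F3, C3.
Each moves down a 4th. Continuing: G2 → D2.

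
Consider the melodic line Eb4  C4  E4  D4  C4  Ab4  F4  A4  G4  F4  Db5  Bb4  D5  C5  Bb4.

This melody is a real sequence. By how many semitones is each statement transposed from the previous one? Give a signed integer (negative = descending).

With a 5-note motive the entries are Eb4, Ab4, Db5, each up a 4th from the previous.
Counting half-steps from Eb4 to Ab4: 5.

5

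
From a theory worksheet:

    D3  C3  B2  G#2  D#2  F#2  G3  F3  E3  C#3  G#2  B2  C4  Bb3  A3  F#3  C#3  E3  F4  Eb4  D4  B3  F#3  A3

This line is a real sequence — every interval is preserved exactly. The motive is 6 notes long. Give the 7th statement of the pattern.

With a 6-note motive the entries are D3, G3, C4, F4, each up a 4th from the previous.
Carrying on: Bb4 → Eb5 → Ab5.
So cell 7 is Ab5 Gb5 F5 D5 A4 C5.

Ab5 Gb5 F5 D5 A4 C5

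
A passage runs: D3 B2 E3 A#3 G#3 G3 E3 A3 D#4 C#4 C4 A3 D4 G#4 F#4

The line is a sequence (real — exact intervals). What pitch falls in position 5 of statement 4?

The unit is 5 notes. Position-5 pitches of the 3 shown cells: G#3, C#4, F#4.
From F#4, up a 4th gives B4.

B4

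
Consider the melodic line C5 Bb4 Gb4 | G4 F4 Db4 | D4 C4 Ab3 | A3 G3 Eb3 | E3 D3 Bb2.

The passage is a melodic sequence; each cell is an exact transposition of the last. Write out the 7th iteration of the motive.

F#2 E2 C2

Unit = 3 notes; the statements start on C5, G4, D4, A3, E3, moving down a 4th each time.
Carrying on: B2 → F#2.
Statement 7 starts on F#2 and keeps the same exact contour: F#2 E2 C2.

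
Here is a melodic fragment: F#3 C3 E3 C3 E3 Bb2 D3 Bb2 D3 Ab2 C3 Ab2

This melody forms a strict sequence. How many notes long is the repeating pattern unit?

12 notes total. Splitting into 3 groups of 4:
F#3 C3 E3 C3 | E3 Bb2 D3 Bb2 | D3 Ab2 C3 Ab2
Every group is a transposition down a 2nd of the one before; no shorter unit works.

4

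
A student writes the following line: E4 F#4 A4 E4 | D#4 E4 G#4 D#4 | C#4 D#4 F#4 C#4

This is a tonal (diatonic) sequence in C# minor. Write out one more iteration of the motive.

B3 C#4 E4 B3

The 4-note cells begin on E4, D#4, C#4 — each down a 2nd from the last.
From B3 the diatonic shape gives B3 C#4 E4 B3.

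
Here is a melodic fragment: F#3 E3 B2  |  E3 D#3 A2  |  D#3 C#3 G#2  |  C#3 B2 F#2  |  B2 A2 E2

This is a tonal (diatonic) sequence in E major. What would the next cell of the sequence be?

A2 G#2 D#2

Taking 3-note groups, the heads are F#3, E3, D#3, C#3, B2: the pattern moves down a 2nd.
So cell 6 is A2 G#2 D#2.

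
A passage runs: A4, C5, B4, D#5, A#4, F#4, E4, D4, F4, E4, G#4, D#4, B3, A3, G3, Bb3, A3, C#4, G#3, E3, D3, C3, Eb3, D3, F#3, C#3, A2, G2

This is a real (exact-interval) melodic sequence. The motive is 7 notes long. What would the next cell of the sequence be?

F2 Ab2 G2 B2 F#2 D2 C2

Taking 7-note groups, the heads are A4, D4, G3, C3: the pattern moves down a 5th.
From F2 the exact shape gives F2 Ab2 G2 B2 F#2 D2 C2.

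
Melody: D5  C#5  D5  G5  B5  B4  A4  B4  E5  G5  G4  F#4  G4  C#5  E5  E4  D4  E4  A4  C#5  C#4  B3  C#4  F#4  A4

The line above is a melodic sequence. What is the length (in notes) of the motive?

25 notes total. Splitting into 5 groups of 5:
D5 C#5 D5 G5 B5 | B4 A4 B4 E5 G5 | G4 F#4 G4 C#5 E5 | E4 D4 E4 A4 C#5 | C#4 B3 C#4 F#4 A4
Each cell is the previous one down a 3rd — so the unit is 5 notes.

5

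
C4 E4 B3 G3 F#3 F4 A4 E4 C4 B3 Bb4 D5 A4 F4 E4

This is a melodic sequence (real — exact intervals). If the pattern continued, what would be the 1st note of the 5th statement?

Ab5

The unit is 5 notes. Position-1 pitches of the 3 shown cells: C4, F4, Bb4.
Extending up a 4th: Eb5 → Ab5.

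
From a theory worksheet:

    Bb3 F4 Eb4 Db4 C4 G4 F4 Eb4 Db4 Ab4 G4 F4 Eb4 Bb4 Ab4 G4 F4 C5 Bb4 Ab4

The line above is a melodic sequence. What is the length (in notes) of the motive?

4

Try groups of 4 (5 cells in 20 notes):
Bb3 F4 Eb4 Db4 | C4 G4 F4 Eb4 | Db4 Ab4 G4 F4 | Eb4 Bb4 Ab4 G4 | F4 C5 Bb4 Ab4
Each cell is the previous one up a 2nd — so the unit is 4 notes.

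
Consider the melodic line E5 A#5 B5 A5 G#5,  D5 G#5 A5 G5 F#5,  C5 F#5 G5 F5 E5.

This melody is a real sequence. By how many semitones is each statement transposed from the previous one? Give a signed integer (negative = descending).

-2

With a 5-note motive the entries are E5, D5, C5, each down a 2nd from the previous.
E5 to D5 spans -2 semitones.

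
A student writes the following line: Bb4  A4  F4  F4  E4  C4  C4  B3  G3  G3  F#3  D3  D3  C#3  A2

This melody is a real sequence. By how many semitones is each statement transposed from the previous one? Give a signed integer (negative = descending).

-5

Unit = 3 notes; the statements start on Bb4, F4, C4, G3, D3, moving down a 4th each time.
Counting half-steps from Bb4 to F4: -5.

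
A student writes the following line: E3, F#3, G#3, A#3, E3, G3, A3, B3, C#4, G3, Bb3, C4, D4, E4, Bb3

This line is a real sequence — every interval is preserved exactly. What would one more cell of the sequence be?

Db4 Eb4 F4 G4 Db4

With a 5-note motive the entries are E3, G3, Bb3, each up a 3rd from the previous.
Statement 4 starts on Db4 and keeps the same exact contour: Db4 Eb4 F4 G4 Db4.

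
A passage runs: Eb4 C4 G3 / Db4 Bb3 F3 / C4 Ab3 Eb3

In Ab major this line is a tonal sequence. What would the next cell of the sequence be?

Taking 3-note groups, the heads are Eb4, Db4, C4: the pattern moves down a 2nd.
So cell 4 is Bb3 G3 Db3.

Bb3 G3 Db3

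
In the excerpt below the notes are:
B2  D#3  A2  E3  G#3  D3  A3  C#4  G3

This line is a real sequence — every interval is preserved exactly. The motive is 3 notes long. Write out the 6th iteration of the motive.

C5 E5 Bb4

Unit = 3 notes; the statements start on B2, E3, A3, moving up a 4th each time.
Carrying on: D4 → G4 → C5.
So cell 6 is C5 E5 Bb4.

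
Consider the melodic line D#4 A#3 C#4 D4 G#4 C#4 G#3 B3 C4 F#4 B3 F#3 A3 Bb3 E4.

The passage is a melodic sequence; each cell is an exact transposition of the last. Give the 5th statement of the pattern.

G3 D3 F3 Gb3 C4

With a 5-note motive the entries are D#4, C#4, B3, each down a 2nd from the previous.
Extending down a 2nd: A3 → G3.
Statement 5 starts on G3 and keeps the same exact contour: G3 D3 F3 Gb3 C4.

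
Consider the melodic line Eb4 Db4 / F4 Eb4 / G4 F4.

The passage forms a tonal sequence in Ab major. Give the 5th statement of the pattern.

The 2-note cells begin on Eb4, F4, G4 — each up a 2nd from the last.
Carrying on: Ab4 → Bb4.
So cell 5 is Bb4 Ab4.

Bb4 Ab4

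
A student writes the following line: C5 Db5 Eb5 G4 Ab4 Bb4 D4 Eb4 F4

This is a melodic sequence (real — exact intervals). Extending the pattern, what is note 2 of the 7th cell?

G2

With 3-note cells, note 2 of each statement runs Db5, Ab4, Eb4.
Extending down a 4th: Bb3 → F3 → C3 → G2.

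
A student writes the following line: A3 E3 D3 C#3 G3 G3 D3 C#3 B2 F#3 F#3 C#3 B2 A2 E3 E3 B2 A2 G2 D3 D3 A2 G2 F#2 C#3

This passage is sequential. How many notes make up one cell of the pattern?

5

25 notes total. Splitting into 5 groups of 5:
A3 E3 D3 C#3 G3 | G3 D3 C#3 B2 F#3 | F#3 C#3 B2 A2 E3 | E3 B2 A2 G2 D3 | D3 A2 G2 F#2 C#3
Each cell is the previous one down a 2nd — so the unit is 5 notes.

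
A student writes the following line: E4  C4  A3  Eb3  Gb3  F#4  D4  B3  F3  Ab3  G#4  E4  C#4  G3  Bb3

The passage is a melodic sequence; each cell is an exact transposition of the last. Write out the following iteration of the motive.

A#4 F#4 D#4 A3 C4

The 5-note cells begin on E4, F#4, G#4 — each up a 2nd from the last.
From A#4 the exact shape gives A#4 F#4 D#4 A3 C4.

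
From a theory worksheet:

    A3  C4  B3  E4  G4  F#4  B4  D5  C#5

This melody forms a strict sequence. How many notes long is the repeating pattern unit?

9 notes total. Splitting into 3 groups of 3:
A3 C4 B3 | E4 G4 F#4 | B4 D5 C#5
That's a consistent up a 5th shift per cell, and no other grouping gives one.

3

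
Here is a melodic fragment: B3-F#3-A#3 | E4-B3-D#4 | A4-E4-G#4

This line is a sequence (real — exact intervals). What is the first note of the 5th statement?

G5

The 3-note cells begin on B3, E4, A4 — each up a 4th from the last.
Extending the heads up a 4th: D5 → G5.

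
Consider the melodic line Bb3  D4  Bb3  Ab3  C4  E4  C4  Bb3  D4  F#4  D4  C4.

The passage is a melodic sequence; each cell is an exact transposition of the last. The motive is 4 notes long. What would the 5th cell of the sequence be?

F#4 A#4 F#4 E4

Taking 4-note groups, the heads are Bb3, C4, D4: the pattern moves up a 2nd.
Extending up a 2nd: E4 → F#4.
Statement 5 starts on F#4 and keeps the same exact contour: F#4 A#4 F#4 E4.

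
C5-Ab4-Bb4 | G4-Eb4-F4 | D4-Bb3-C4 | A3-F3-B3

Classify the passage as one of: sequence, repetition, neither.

neither

Note 3 of cell 4 is B3; if this were a sequence it would be G3. No unit length gives a consistent transposition pattern.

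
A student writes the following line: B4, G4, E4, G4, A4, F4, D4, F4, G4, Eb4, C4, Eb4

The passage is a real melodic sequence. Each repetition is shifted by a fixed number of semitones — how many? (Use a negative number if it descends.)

With a 4-note motive the entries are B4, A4, G4, each down a 2nd from the previous.
B4 to A4 spans -2 semitones.

-2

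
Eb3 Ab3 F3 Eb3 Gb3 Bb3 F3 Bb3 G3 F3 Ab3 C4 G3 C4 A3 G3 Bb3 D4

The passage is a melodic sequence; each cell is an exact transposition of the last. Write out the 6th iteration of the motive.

C#4 F#4 D#4 C#4 E4 G#4

The 6-note cells begin on Eb3, F3, G3 — each up a 2nd from the last.
Continuing the starts: A3 → B3 → C#4.
So cell 6 is C#4 F#4 D#4 C#4 E4 G#4.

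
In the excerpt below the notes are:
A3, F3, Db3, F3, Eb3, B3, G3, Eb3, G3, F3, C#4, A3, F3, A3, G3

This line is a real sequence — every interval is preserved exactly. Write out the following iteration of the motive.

The 5-note cells begin on A3, B3, C#4 — each up a 2nd from the last.
Statement 4 starts on D#4 and keeps the same exact contour: D#4 B3 G3 B3 A3.

D#4 B3 G3 B3 A3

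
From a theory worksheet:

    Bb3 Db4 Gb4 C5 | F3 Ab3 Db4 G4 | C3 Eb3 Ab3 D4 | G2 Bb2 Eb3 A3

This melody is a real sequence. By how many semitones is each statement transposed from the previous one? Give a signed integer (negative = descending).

Taking 4-note groups, the heads are Bb3, F3, C3, G2: the pattern moves down a 4th.
Bb3 to F3 spans -5 semitones.

-5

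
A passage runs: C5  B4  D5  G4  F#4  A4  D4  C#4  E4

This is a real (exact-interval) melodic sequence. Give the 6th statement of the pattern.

Unit = 3 notes; the statements start on C5, G4, D4, moving down a 4th each time.
Carrying on: A3 → E3 → B2.
From B2 the exact shape gives B2 A#2 C#3.

B2 A#2 C#3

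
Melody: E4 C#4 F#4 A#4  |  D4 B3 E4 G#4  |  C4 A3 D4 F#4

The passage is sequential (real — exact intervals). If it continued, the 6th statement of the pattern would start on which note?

Gb3

With a 4-note motive the entries are E4, D4, C4, each down a 2nd from the previous.
Continuing: Bb3 → Ab3 → Gb3. Statement 6 starts on Gb3.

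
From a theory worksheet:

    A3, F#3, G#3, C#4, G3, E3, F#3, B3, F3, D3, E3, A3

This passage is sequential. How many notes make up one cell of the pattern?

4

12 notes total. Splitting into 3 groups of 4:
A3 F#3 G#3 C#4 | G3 E3 F#3 B3 | F3 D3 E3 A3
That's a consistent down a 2nd shift per cell, and no other grouping gives one.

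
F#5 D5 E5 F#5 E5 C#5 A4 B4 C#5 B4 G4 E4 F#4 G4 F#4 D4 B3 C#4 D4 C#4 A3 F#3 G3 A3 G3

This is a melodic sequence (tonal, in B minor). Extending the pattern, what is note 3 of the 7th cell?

A2

With 5-note cells, note 3 of each statement runs E5, B4, F#4, C#4, G3.
Each moves down a 4th. Continuing: D3 → A2.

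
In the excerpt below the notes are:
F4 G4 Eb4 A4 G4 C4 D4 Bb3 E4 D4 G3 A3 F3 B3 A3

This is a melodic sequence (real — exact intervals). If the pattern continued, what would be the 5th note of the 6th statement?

The unit is 5 notes. Position-5 pitches of the 3 shown cells: G4, D4, A3.
Each moves down a 4th. Continuing: E3 → B2 → F#2.

F#2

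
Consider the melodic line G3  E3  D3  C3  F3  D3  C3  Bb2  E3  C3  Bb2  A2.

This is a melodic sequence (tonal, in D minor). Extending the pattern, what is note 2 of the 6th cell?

G2

The unit is 4 notes. Position-2 pitches of the 3 shown cells: E3, D3, C3.
Extending down a 2nd: Bb2 → A2 → G2.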